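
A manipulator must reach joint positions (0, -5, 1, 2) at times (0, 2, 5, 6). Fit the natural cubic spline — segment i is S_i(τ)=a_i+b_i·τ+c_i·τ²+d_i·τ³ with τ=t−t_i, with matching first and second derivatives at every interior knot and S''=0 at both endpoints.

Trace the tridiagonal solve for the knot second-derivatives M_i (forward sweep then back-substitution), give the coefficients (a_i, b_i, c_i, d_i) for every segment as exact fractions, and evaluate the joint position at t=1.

Δ: Δ0=-5/2, Δ1=2, Δ2=1
row 1: diag=10, rhs=27; c'=3/10, d'=27/10
row 2: denom=8−3·3/10=71/10; d'=(-6−3·27/10)/(71/10)=-141/71
back: M2=-141/71
back: M1=27/10−3/10·-141/71=234/71
M: M0=0, M1=234/71, M2=-141/71, M3=0
seg 0: a=0, c=M0/2=0, d=(M1−M0)/(6·2)=39/142, b=Δ0−h0·(2M0+M1)/6=-511/142
seg 1: a=-5, c=M1/2=117/71, d=(M2−M1)/(6·3)=-125/426, b=Δ1−h1·(2M1+M2)/6=-43/142
seg 2: a=1, c=M2/2=-141/142, d=(M3−M2)/(6·1)=47/142, b=Δ2−h2·(2M2+M3)/6=118/71
t_q=1 → seg 0, τ=1; S=0+-511/142·τ+0·τ²+39/142·τ³=-236/71

  seg 0: a=0 b=-511/142 c=0 d=39/142
  seg 1: a=-5 b=-43/142 c=117/71 d=-125/426
  seg 2: a=1 b=118/71 c=-141/142 d=47/142
S(1) = -236/71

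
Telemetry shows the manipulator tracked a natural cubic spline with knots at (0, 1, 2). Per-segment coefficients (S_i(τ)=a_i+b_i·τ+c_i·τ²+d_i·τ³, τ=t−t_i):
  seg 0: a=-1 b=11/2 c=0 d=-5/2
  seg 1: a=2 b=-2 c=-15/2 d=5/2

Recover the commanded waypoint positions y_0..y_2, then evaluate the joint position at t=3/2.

y_0=-1 y_1=2 y_2=-5
S(3/2) = -9/16

y_0 = S_0(0) = a_0 = -1
y_1 = S_1(0) = a_1 = 2
y_2 = S_1(1) = -5
t_q=3/2 is in segment 1 (τ=1/2); S_1(τ)=-9/16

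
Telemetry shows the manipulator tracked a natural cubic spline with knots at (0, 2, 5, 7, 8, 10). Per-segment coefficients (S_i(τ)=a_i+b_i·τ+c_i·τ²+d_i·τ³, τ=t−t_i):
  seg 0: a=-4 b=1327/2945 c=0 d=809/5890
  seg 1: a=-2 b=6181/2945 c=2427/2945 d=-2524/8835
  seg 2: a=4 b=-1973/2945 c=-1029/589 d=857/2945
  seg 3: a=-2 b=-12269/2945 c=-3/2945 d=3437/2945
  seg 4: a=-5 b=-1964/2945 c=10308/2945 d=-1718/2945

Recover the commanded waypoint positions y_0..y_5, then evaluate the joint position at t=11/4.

y_0=-4 y_1=-2 y_2=4 y_3=-2 y_4=-5 y_5=3
S(11/4) = -244/2945

y_0 = S_0(0) = a_0 = -4
y_1 = S_1(0) = a_1 = -2
y_2 = S_2(0) = a_2 = 4
y_3 = S_3(0) = a_3 = -2
y_4 = S_4(0) = a_4 = -5
y_5 = S_4(2) = 3
t_q=11/4 is in segment 1 (τ=3/4); S_1(τ)=-244/2945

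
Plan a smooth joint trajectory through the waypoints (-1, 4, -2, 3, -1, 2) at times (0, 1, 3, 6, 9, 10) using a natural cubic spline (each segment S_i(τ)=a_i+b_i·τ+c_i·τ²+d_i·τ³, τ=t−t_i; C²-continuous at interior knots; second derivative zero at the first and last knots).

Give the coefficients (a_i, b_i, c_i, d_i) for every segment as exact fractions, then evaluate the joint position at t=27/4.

Δ: Δ0=5, Δ1=-3, Δ2=5/3, Δ3=-4/3, Δ4=3
row 1: diag=6, rhs=-48; c'=1/3, d'=-8
row 2: denom=10−2·1/3=28/3; d'=(28−2·-8)/(28/3)=33/7
row 3: denom=12−3·9/28=309/28; d'=(-18−3·33/7)/(309/28)=-300/103
row 4: denom=8−3·28/103=740/103; d'=(26−3·-300/103)/(740/103)=1789/370
back: M4=1789/370
back: M3=-300/103−28/103·1789/370=-782/185
back: M2=33/7−9/28·-782/185=2247/370
back: M1=-8−1/3·2247/370=-3709/370
M: M0=0, M1=-3709/370, M2=2247/370, M3=-782/185, M4=1789/370, M5=0
seg 0: a=-1, c=M0/2=0, d=(M1−M0)/(6·1)=-3709/2220, b=Δ0−h0·(2M0+M1)/6=14809/2220
seg 1: a=4, c=M1/2=-3709/740, d=(M2−M1)/(6·2)=1489/1110, b=Δ1−h1·(2M1+M2)/6=1841/1110
seg 2: a=-2, c=M2/2=2247/740, d=(M3−M2)/(6·3)=-103/180, b=Δ2−h2·(2M2+M3)/6=-509/222
seg 3: a=3, c=M3/2=-391/185, d=(M4−M3)/(6·3)=3353/6660, b=Δ3−h3·(2M3+M4)/6=1057/2220
seg 4: a=-1, c=M4/2=1789/740, d=(M5−M4)/(6·1)=-1789/2220, b=Δ4−h4·(2M4+M5)/6=1541/1110
t_q=27/4 → seg 3, τ=3/4; S=3+1057/2220·τ+-391/185·τ²+3353/6660·τ³=112747/47360

  seg 0: a=-1 b=14809/2220 c=0 d=-3709/2220
  seg 1: a=4 b=1841/1110 c=-3709/740 d=1489/1110
  seg 2: a=-2 b=-509/222 c=2247/740 d=-103/180
  seg 3: a=3 b=1057/2220 c=-391/185 d=3353/6660
  seg 4: a=-1 b=1541/1110 c=1789/740 d=-1789/2220
S(27/4) = 112747/47360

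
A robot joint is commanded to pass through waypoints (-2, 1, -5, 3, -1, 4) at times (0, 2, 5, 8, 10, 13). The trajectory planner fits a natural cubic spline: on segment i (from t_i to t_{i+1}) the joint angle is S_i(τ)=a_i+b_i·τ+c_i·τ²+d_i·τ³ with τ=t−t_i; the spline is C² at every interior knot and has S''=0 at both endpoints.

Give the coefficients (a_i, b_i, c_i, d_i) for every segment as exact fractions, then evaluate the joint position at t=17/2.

  seg 0: a=-2 b=2144/813 c=0 d=-1849/6504
  seg 1: a=1 b=-1259/1626 c=-1849/1084 d=12655/29268
  seg 2: a=-5 b=2165/3252 c=1777/813 d=-4939/9756
  seg 3: a=3 b=181/1626 c=-7709/3252 d=1069/1626
  seg 4: a=-1 b=-803/542 c=5119/3252 d=-5119/29268
S(17/2) = 2759/1084

Δ: Δ0=3/2, Δ1=-2, Δ2=8/3, Δ3=-2, Δ4=5/3
row 1: diag=10, rhs=-21; c'=3/10, d'=-21/10
row 2: denom=12−3·3/10=111/10; d'=(28−3·-21/10)/(111/10)=343/111
row 3: denom=10−3·10/37=340/37; d'=(-28−3·343/111)/(340/37)=-1379/340
row 4: denom=10−2·37/170=813/85; d'=(22−2·-1379/340)/(813/85)=5119/1626
back: M4=5119/1626
back: M3=-1379/340−37/170·5119/1626=-7709/1626
back: M2=343/111−10/37·-7709/1626=3554/813
back: M1=-21/10−3/10·3554/813=-1849/542
M: M0=0, M1=-1849/542, M2=3554/813, M3=-7709/1626, M4=5119/1626, M5=0
seg 0: a=-2, c=M0/2=0, d=(M1−M0)/(6·2)=-1849/6504, b=Δ0−h0·(2M0+M1)/6=2144/813
seg 1: a=1, c=M1/2=-1849/1084, d=(M2−M1)/(6·3)=12655/29268, b=Δ1−h1·(2M1+M2)/6=-1259/1626
seg 2: a=-5, c=M2/2=1777/813, d=(M3−M2)/(6·3)=-4939/9756, b=Δ2−h2·(2M2+M3)/6=2165/3252
seg 3: a=3, c=M3/2=-7709/3252, d=(M4−M3)/(6·2)=1069/1626, b=Δ3−h3·(2M3+M4)/6=181/1626
seg 4: a=-1, c=M4/2=5119/3252, d=(M5−M4)/(6·3)=-5119/29268, b=Δ4−h4·(2M4+M5)/6=-803/542
t_q=17/2 → seg 3, τ=1/2; S=3+181/1626·τ+-7709/3252·τ²+1069/1626·τ³=2759/1084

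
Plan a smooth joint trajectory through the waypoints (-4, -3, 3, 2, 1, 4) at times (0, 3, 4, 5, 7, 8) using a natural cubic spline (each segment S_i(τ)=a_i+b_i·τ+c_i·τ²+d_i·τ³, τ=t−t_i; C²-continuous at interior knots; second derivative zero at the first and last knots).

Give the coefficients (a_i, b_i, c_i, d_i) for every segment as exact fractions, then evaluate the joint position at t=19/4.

  seg 0: a=-4 b=-3629/1416 c=0 d=1367/4248
  seg 1: a=-3 b=4337/708 c=1367/472 d=-4279/1416
  seg 2: a=3 b=4039/1416 c=-364/59 d=3281/1416
  seg 3: a=2 b=-1795/708 c=369/472 d=167/1416
  seg 4: a=1 b=1421/708 c=703/472 d=-703/1416
S(19/4) = 1355/512

Δ: Δ0=1/3, Δ1=6, Δ2=-1, Δ3=-1/2, Δ4=3
row 1: diag=8, rhs=34; c'=1/8, d'=17/4
row 2: denom=4−1·1/8=31/8; d'=(-42−1·17/4)/(31/8)=-370/31
row 3: denom=6−1·8/31=178/31; d'=(3−1·-370/31)/(178/31)=463/178
row 4: denom=6−2·31/89=472/89; d'=(21−2·463/178)/(472/89)=703/236
back: M4=703/236
back: M3=463/178−31/89·703/236=369/236
back: M2=-370/31−8/31·369/236=-728/59
back: M1=17/4−1/8·-728/59=1367/236
M: M0=0, M1=1367/236, M2=-728/59, M3=369/236, M4=703/236, M5=0
seg 0: a=-4, c=M0/2=0, d=(M1−M0)/(6·3)=1367/4248, b=Δ0−h0·(2M0+M1)/6=-3629/1416
seg 1: a=-3, c=M1/2=1367/472, d=(M2−M1)/(6·1)=-4279/1416, b=Δ1−h1·(2M1+M2)/6=4337/708
seg 2: a=3, c=M2/2=-364/59, d=(M3−M2)/(6·1)=3281/1416, b=Δ2−h2·(2M2+M3)/6=4039/1416
seg 3: a=2, c=M3/2=369/472, d=(M4−M3)/(6·2)=167/1416, b=Δ3−h3·(2M3+M4)/6=-1795/708
seg 4: a=1, c=M4/2=703/472, d=(M5−M4)/(6·1)=-703/1416, b=Δ4−h4·(2M4+M5)/6=1421/708
t_q=19/4 → seg 2, τ=3/4; S=3+4039/1416·τ+-364/59·τ²+3281/1416·τ³=1355/512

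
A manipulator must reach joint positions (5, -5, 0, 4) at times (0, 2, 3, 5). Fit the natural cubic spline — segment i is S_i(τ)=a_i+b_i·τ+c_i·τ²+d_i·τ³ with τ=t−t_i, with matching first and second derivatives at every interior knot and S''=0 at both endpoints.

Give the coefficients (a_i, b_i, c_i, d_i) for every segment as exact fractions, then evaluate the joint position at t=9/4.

  seg 0: a=5 b=-43/5 c=0 d=9/10
  seg 1: a=-5 b=11/5 c=27/5 d=-13/5
  seg 2: a=0 b=26/5 c=-12/5 d=2/5
S(9/4) = -1329/320

Δ: Δ0=-5, Δ1=5, Δ2=2
row 1: diag=6, rhs=60; c'=1/6, d'=10
row 2: denom=6−1·1/6=35/6; d'=(-18−1·10)/(35/6)=-24/5
back: M2=-24/5
back: M1=10−1/6·-24/5=54/5
M: M0=0, M1=54/5, M2=-24/5, M3=0
seg 0: a=5, c=M0/2=0, d=(M1−M0)/(6·2)=9/10, b=Δ0−h0·(2M0+M1)/6=-43/5
seg 1: a=-5, c=M1/2=27/5, d=(M2−M1)/(6·1)=-13/5, b=Δ1−h1·(2M1+M2)/6=11/5
seg 2: a=0, c=M2/2=-12/5, d=(M3−M2)/(6·2)=2/5, b=Δ2−h2·(2M2+M3)/6=26/5
t_q=9/4 → seg 1, τ=1/4; S=-5+11/5·τ+27/5·τ²+-13/5·τ³=-1329/320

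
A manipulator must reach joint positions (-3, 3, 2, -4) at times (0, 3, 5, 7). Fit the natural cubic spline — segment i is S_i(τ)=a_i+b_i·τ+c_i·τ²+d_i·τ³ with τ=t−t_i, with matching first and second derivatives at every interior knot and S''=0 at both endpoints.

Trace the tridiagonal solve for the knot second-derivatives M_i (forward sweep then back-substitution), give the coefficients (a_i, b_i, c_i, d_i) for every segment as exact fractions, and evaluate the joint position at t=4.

  seg 0: a=-3 b=197/76 c=0 d=-5/76
  seg 1: a=3 b=31/38 c=-45/76 d=-5/152
  seg 2: a=2 b=-37/19 c=-15/19 d=5/38
S(4) = 485/152

Δ: Δ0=2, Δ1=-1/2, Δ2=-3
row 1: diag=10, rhs=-15; c'=1/5, d'=-3/2
row 2: denom=8−2·1/5=38/5; d'=(-15−2·-3/2)/(38/5)=-30/19
back: M2=-30/19
back: M1=-3/2−1/5·-30/19=-45/38
M: M0=0, M1=-45/38, M2=-30/19, M3=0
seg 0: a=-3, c=M0/2=0, d=(M1−M0)/(6·3)=-5/76, b=Δ0−h0·(2M0+M1)/6=197/76
seg 1: a=3, c=M1/2=-45/76, d=(M2−M1)/(6·2)=-5/152, b=Δ1−h1·(2M1+M2)/6=31/38
seg 2: a=2, c=M2/2=-15/19, d=(M3−M2)/(6·2)=5/38, b=Δ2−h2·(2M2+M3)/6=-37/19
t_q=4 → seg 1, τ=1; S=3+31/38·τ+-45/76·τ²+-5/152·τ³=485/152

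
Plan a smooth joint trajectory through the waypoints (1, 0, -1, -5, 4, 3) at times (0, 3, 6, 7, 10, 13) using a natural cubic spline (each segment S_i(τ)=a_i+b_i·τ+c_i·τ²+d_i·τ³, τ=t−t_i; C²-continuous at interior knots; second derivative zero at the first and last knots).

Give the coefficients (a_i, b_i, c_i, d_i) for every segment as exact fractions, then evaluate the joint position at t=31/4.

  seg 0: a=1 b=-688/825 c=0 d=413/7425
  seg 1: a=0 b=551/825 c=413/825 d=-413/1485
  seg 2: a=-1 b=-3166/825 c=-1652/825 d=46/25
  seg 3: a=-5 b=-1916/825 c=2902/825 d=-863/1485
  seg 4: a=4 b=2551/825 c=-471/275 d=157/825
S(31/4) = -88147/17600

Δ: Δ0=-1/3, Δ1=-1/3, Δ2=-4, Δ3=3, Δ4=-1/3
row 1: diag=12, rhs=0; c'=1/4, d'=0
row 2: denom=8−3·1/4=29/4; d'=(-22−3·0)/(29/4)=-88/29
row 3: denom=8−1·4/29=228/29; d'=(42−1·-88/29)/(228/29)=653/114
row 4: denom=12−3·29/76=825/76; d'=(-20−3·653/114)/(825/76)=-942/275
back: M4=-942/275
back: M3=653/114−29/76·-942/275=5804/825
back: M2=-88/29−4/29·5804/825=-3304/825
back: M1=0−1/4·-3304/825=826/825
M: M0=0, M1=826/825, M2=-3304/825, M3=5804/825, M4=-942/275, M5=0
seg 0: a=1, c=M0/2=0, d=(M1−M0)/(6·3)=413/7425, b=Δ0−h0·(2M0+M1)/6=-688/825
seg 1: a=0, c=M1/2=413/825, d=(M2−M1)/(6·3)=-413/1485, b=Δ1−h1·(2M1+M2)/6=551/825
seg 2: a=-1, c=M2/2=-1652/825, d=(M3−M2)/(6·1)=46/25, b=Δ2−h2·(2M2+M3)/6=-3166/825
seg 3: a=-5, c=M3/2=2902/825, d=(M4−M3)/(6·3)=-863/1485, b=Δ3−h3·(2M3+M4)/6=-1916/825
seg 4: a=4, c=M4/2=-471/275, d=(M5−M4)/(6·3)=157/825, b=Δ4−h4·(2M4+M5)/6=2551/825
t_q=31/4 → seg 3, τ=3/4; S=-5+-1916/825·τ+2902/825·τ²+-863/1485·τ³=-88147/17600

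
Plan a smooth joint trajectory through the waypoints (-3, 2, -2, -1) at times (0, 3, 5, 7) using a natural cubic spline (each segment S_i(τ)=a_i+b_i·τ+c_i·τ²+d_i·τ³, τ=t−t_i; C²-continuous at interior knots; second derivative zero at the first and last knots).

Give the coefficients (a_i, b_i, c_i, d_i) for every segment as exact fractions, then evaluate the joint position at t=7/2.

Δ: Δ0=5/3, Δ1=-2, Δ2=1/2
row 1: diag=10, rhs=-22; c'=1/5, d'=-11/5
row 2: denom=8−2·1/5=38/5; d'=(15−2·-11/5)/(38/5)=97/38
back: M2=97/38
back: M1=-11/5−1/5·97/38=-103/38
M: M0=0, M1=-103/38, M2=97/38, M3=0
seg 0: a=-3, c=M0/2=0, d=(M1−M0)/(6·3)=-103/684, b=Δ0−h0·(2M0+M1)/6=689/228
seg 1: a=2, c=M1/2=-103/76, d=(M2−M1)/(6·2)=25/57, b=Δ1−h1·(2M1+M2)/6=-119/114
seg 2: a=-2, c=M2/2=97/76, d=(M3−M2)/(6·2)=-97/456, b=Δ2−h2·(2M2+M3)/6=-137/114
t_q=7/2 → seg 1, τ=1/2; S=2+-119/114·τ+-103/76·τ²+25/57·τ³=363/304

  seg 0: a=-3 b=689/228 c=0 d=-103/684
  seg 1: a=2 b=-119/114 c=-103/76 d=25/57
  seg 2: a=-2 b=-137/114 c=97/76 d=-97/456
S(7/2) = 363/304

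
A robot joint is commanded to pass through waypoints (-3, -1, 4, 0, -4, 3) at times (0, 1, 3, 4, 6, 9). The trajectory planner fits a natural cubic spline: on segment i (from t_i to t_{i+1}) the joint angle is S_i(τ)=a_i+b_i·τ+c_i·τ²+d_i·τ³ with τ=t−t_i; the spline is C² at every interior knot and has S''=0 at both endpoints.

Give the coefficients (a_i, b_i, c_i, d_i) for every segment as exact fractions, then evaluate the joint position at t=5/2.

  seg 0: a=-3 b=7651/5196 c=0 d=2741/5196
  seg 1: a=-1 b=7937/2598 c=2741/1732 d=-9665/10392
  seg 2: a=4 b=-2306/1299 c=-1731/433 d=2303/1299
  seg 3: a=0 b=-5783/1299 c=572/433 d=-247/5196
  seg 4: a=-4 b=340/1299 c=897/866 d=-299/2598
S(5/2) = 110971/27712

Δ: Δ0=2, Δ1=5/2, Δ2=-4, Δ3=-2, Δ4=7/3
row 1: diag=6, rhs=3; c'=1/3, d'=1/2
row 2: denom=6−2·1/3=16/3; d'=(-39−2·1/2)/(16/3)=-15/2
row 3: denom=6−1·3/16=93/16; d'=(12−1·-15/2)/(93/16)=104/31
row 4: denom=10−2·32/93=866/93; d'=(26−2·104/31)/(866/93)=897/433
back: M4=897/433
back: M3=104/31−32/93·897/433=1144/433
back: M2=-15/2−3/16·1144/433=-3462/433
back: M1=1/2−1/3·-3462/433=2741/866
M: M0=0, M1=2741/866, M2=-3462/433, M3=1144/433, M4=897/433, M5=0
seg 0: a=-3, c=M0/2=0, d=(M1−M0)/(6·1)=2741/5196, b=Δ0−h0·(2M0+M1)/6=7651/5196
seg 1: a=-1, c=M1/2=2741/1732, d=(M2−M1)/(6·2)=-9665/10392, b=Δ1−h1·(2M1+M2)/6=7937/2598
seg 2: a=4, c=M2/2=-1731/433, d=(M3−M2)/(6·1)=2303/1299, b=Δ2−h2·(2M2+M3)/6=-2306/1299
seg 3: a=0, c=M3/2=572/433, d=(M4−M3)/(6·2)=-247/5196, b=Δ3−h3·(2M3+M4)/6=-5783/1299
seg 4: a=-4, c=M4/2=897/866, d=(M5−M4)/(6·3)=-299/2598, b=Δ4−h4·(2M4+M5)/6=340/1299
t_q=5/2 → seg 1, τ=3/2; S=-1+7937/2598·τ+2741/1732·τ²+-9665/10392·τ³=110971/27712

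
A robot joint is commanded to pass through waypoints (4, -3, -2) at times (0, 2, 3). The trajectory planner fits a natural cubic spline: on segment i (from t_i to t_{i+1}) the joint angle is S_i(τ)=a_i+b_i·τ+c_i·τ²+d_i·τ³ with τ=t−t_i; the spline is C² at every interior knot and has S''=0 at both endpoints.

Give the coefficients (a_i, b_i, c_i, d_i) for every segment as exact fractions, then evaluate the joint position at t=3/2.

Δ: Δ0=-7/2, Δ1=1
row 1: diag=6, rhs=27; c'=1/6, d'=9/2
back: M1=9/2
M: M0=0, M1=9/2, M2=0
seg 0: a=4, c=M0/2=0, d=(M1−M0)/(6·2)=3/8, b=Δ0−h0·(2M0+M1)/6=-5
seg 1: a=-3, c=M1/2=9/4, d=(M2−M1)/(6·1)=-3/4, b=Δ1−h1·(2M1+M2)/6=-1/2
t_q=3/2 → seg 0, τ=3/2; S=4+-5·τ+0·τ²+3/8·τ³=-143/64

  seg 0: a=4 b=-5 c=0 d=3/8
  seg 1: a=-3 b=-1/2 c=9/4 d=-3/4
S(3/2) = -143/64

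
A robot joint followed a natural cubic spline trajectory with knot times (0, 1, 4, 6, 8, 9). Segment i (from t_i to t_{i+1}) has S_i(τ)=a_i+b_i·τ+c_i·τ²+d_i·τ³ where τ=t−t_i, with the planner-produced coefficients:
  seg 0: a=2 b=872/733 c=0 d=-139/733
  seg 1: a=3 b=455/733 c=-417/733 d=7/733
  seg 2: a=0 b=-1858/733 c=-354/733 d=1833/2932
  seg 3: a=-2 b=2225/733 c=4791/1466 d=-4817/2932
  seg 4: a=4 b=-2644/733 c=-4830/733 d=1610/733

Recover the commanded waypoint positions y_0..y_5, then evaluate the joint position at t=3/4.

y_0 = S_0(0) = a_0 = 2
y_1 = S_1(0) = a_1 = 3
y_2 = S_2(0) = a_2 = 0
y_3 = S_3(0) = a_3 = -2
y_4 = S_4(0) = a_4 = 4
y_5 = S_4(1) = -4
t_q=3/4 is in segment 0 (τ=3/4); S_0(τ)=131927/46912

y_0=2 y_1=3 y_2=0 y_3=-2 y_4=4 y_5=-4
S(3/4) = 131927/46912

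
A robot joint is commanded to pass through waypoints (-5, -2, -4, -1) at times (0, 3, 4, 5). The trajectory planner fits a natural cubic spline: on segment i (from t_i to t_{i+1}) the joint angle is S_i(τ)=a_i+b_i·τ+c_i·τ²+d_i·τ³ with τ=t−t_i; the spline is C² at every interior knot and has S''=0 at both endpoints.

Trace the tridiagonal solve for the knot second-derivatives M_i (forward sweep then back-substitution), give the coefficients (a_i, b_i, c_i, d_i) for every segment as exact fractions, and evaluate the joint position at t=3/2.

Δ: Δ0=1, Δ1=-2, Δ2=3
row 1: diag=8, rhs=-18; c'=1/8, d'=-9/4
row 2: denom=4−1·1/8=31/8; d'=(30−1·-9/4)/(31/8)=258/31
back: M2=258/31
back: M1=-9/4−1/8·258/31=-102/31
M: M0=0, M1=-102/31, M2=258/31, M3=0
seg 0: a=-5, c=M0/2=0, d=(M1−M0)/(6·3)=-17/93, b=Δ0−h0·(2M0+M1)/6=82/31
seg 1: a=-2, c=M1/2=-51/31, d=(M2−M1)/(6·1)=60/31, b=Δ1−h1·(2M1+M2)/6=-71/31
seg 2: a=-4, c=M2/2=129/31, d=(M3−M2)/(6·1)=-43/31, b=Δ2−h2·(2M2+M3)/6=7/31
t_q=3/2 → seg 0, τ=3/2; S=-5+82/31·τ+0·τ²+-17/93·τ³=-409/248

  seg 0: a=-5 b=82/31 c=0 d=-17/93
  seg 1: a=-2 b=-71/31 c=-51/31 d=60/31
  seg 2: a=-4 b=7/31 c=129/31 d=-43/31
S(3/2) = -409/248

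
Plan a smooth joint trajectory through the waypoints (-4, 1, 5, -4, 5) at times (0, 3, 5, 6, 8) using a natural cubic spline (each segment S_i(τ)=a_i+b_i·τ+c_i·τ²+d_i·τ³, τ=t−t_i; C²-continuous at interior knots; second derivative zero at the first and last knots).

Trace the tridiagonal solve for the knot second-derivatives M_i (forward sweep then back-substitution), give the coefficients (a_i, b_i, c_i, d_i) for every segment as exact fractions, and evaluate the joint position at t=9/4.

Δ: Δ0=5/3, Δ1=2, Δ2=-9, Δ3=9/2
row 1: diag=10, rhs=2; c'=1/5, d'=1/5
row 2: denom=6−2·1/5=28/5; d'=(-66−2·1/5)/(28/5)=-83/7
row 3: denom=6−1·5/28=163/28; d'=(81−1·-83/7)/(163/28)=2600/163
back: M3=2600/163
back: M2=-83/7−5/28·2600/163=-2397/163
back: M1=1/5−1/5·-2397/163=512/163
M: M0=0, M1=512/163, M2=-2397/163, M3=2600/163, M4=0
seg 0: a=-4, c=M0/2=0, d=(M1−M0)/(6·3)=256/1467, b=Δ0−h0·(2M0+M1)/6=47/489
seg 1: a=1, c=M1/2=256/163, d=(M2−M1)/(6·2)=-2909/1956, b=Δ1−h1·(2M1+M2)/6=2351/489
seg 2: a=5, c=M2/2=-2397/326, d=(M3−M2)/(6·1)=4997/978, b=Δ2−h2·(2M2+M3)/6=-3304/489
seg 3: a=-4, c=M3/2=1300/163, d=(M4−M3)/(6·2)=-650/489, b=Δ3−h3·(2M3+M4)/6=-5999/978
t_q=9/4 → seg 0, τ=9/4; S=-4+47/489·τ+0·τ²+256/1467·τ³=-1171/652

  seg 0: a=-4 b=47/489 c=0 d=256/1467
  seg 1: a=1 b=2351/489 c=256/163 d=-2909/1956
  seg 2: a=5 b=-3304/489 c=-2397/326 d=4997/978
  seg 3: a=-4 b=-5999/978 c=1300/163 d=-650/489
S(9/4) = -1171/652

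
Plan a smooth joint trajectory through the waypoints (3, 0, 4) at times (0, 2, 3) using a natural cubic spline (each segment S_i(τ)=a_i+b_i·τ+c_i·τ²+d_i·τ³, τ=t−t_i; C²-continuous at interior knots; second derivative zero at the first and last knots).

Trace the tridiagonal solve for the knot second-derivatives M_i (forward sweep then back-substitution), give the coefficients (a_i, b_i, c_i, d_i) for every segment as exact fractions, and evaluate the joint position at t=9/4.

  seg 0: a=3 b=-10/3 c=0 d=11/24
  seg 1: a=0 b=13/6 c=11/4 d=-11/12
S(9/4) = 179/256

Δ: Δ0=-3/2, Δ1=4
row 1: diag=6, rhs=33; c'=1/6, d'=11/2
back: M1=11/2
M: M0=0, M1=11/2, M2=0
seg 0: a=3, c=M0/2=0, d=(M1−M0)/(6·2)=11/24, b=Δ0−h0·(2M0+M1)/6=-10/3
seg 1: a=0, c=M1/2=11/4, d=(M2−M1)/(6·1)=-11/12, b=Δ1−h1·(2M1+M2)/6=13/6
t_q=9/4 → seg 1, τ=1/4; S=0+13/6·τ+11/4·τ²+-11/12·τ³=179/256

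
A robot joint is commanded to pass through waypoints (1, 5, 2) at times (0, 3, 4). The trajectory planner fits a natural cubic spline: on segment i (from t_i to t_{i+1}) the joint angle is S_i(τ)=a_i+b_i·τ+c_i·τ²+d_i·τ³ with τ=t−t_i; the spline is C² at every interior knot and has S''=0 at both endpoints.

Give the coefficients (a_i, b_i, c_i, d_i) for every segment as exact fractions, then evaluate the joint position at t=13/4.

  seg 0: a=1 b=71/24 c=0 d=-13/72
  seg 1: a=5 b=-23/12 c=-13/8 d=13/24
S(13/4) = 2267/512

Δ: Δ0=4/3, Δ1=-3
row 1: diag=8, rhs=-26; c'=1/8, d'=-13/4
back: M1=-13/4
M: M0=0, M1=-13/4, M2=0
seg 0: a=1, c=M0/2=0, d=(M1−M0)/(6·3)=-13/72, b=Δ0−h0·(2M0+M1)/6=71/24
seg 1: a=5, c=M1/2=-13/8, d=(M2−M1)/(6·1)=13/24, b=Δ1−h1·(2M1+M2)/6=-23/12
t_q=13/4 → seg 1, τ=1/4; S=5+-23/12·τ+-13/8·τ²+13/24·τ³=2267/512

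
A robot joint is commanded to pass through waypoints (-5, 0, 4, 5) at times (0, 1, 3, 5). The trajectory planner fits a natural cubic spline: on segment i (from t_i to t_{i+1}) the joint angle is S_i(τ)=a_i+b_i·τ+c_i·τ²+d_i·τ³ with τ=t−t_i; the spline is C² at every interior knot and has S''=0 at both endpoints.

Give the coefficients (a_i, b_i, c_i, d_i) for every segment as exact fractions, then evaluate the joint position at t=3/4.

  seg 0: a=-5 b=241/44 c=0 d=-21/44
  seg 1: a=0 b=89/22 c=-63/44 d=9/44
  seg 2: a=4 b=17/22 c=-9/44 d=3/88
S(3/4) = -3079/2816

Δ: Δ0=5, Δ1=2, Δ2=1/2
row 1: diag=6, rhs=-18; c'=1/3, d'=-3
row 2: denom=8−2·1/3=22/3; d'=(-9−2·-3)/(22/3)=-9/22
back: M2=-9/22
back: M1=-3−1/3·-9/22=-63/22
M: M0=0, M1=-63/22, M2=-9/22, M3=0
seg 0: a=-5, c=M0/2=0, d=(M1−M0)/(6·1)=-21/44, b=Δ0−h0·(2M0+M1)/6=241/44
seg 1: a=0, c=M1/2=-63/44, d=(M2−M1)/(6·2)=9/44, b=Δ1−h1·(2M1+M2)/6=89/22
seg 2: a=4, c=M2/2=-9/44, d=(M3−M2)/(6·2)=3/88, b=Δ2−h2·(2M2+M3)/6=17/22
t_q=3/4 → seg 0, τ=3/4; S=-5+241/44·τ+0·τ²+-21/44·τ³=-3079/2816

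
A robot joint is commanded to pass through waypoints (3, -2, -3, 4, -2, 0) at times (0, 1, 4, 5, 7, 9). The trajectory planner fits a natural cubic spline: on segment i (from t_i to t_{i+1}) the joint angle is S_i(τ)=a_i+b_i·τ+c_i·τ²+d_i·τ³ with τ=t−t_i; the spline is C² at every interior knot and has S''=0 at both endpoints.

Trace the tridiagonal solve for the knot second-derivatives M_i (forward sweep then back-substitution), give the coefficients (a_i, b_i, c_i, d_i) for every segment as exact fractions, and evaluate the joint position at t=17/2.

  seg 0: a=3 b=-9115/1767 c=0 d=280/1767
  seg 1: a=-2 b=-8275/1767 c=280/589 d=574/1767
  seg 2: a=-3 b=12263/1767 c=2002/589 d=-5900/1767
  seg 3: a=4 b=6575/1767 c=-3898/589 d=2878/1767
  seg 4: a=-2 b=-5665/1767 c=1858/589 d=-929/1767
S(17/2) = -7001/4712

Δ: Δ0=-5, Δ1=-1/3, Δ2=7, Δ3=-3, Δ4=1
row 1: diag=8, rhs=28; c'=3/8, d'=7/2
row 2: denom=8−3·3/8=55/8; d'=(44−3·7/2)/(55/8)=268/55
row 3: denom=6−1·8/55=322/55; d'=(-60−1·268/55)/(322/55)=-1784/161
row 4: denom=8−2·55/161=1178/161; d'=(24−2·-1784/161)/(1178/161)=3716/589
back: M4=3716/589
back: M3=-1784/161−55/161·3716/589=-7796/589
back: M2=268/55−8/55·-7796/589=4004/589
back: M1=7/2−3/8·4004/589=560/589
M: M0=0, M1=560/589, M2=4004/589, M3=-7796/589, M4=3716/589, M5=0
seg 0: a=3, c=M0/2=0, d=(M1−M0)/(6·1)=280/1767, b=Δ0−h0·(2M0+M1)/6=-9115/1767
seg 1: a=-2, c=M1/2=280/589, d=(M2−M1)/(6·3)=574/1767, b=Δ1−h1·(2M1+M2)/6=-8275/1767
seg 2: a=-3, c=M2/2=2002/589, d=(M3−M2)/(6·1)=-5900/1767, b=Δ2−h2·(2M2+M3)/6=12263/1767
seg 3: a=4, c=M3/2=-3898/589, d=(M4−M3)/(6·2)=2878/1767, b=Δ3−h3·(2M3+M4)/6=6575/1767
seg 4: a=-2, c=M4/2=1858/589, d=(M5−M4)/(6·2)=-929/1767, b=Δ4−h4·(2M4+M5)/6=-5665/1767
t_q=17/2 → seg 4, τ=3/2; S=-2+-5665/1767·τ+1858/589·τ²+-929/1767·τ³=-7001/4712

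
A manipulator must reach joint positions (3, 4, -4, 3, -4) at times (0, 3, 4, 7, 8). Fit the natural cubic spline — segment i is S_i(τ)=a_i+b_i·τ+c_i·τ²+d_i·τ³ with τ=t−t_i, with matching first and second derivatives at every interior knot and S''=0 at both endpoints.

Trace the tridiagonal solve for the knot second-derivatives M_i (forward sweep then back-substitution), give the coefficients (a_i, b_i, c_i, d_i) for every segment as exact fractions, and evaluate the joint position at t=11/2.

  seg 0: a=3 b=617/144 c=0 d=-569/1296
  seg 1: a=4 b=-545/72 c=-569/144 d=169/48
  seg 2: a=-4 b=-707/144 c=119/18 d=-1813/1296
  seg 3: a=3 b=-217/72 c=-287/48 d=287/144
S(11/2) = -155/128

Δ: Δ0=1/3, Δ1=-8, Δ2=7/3, Δ3=-7
row 1: diag=8, rhs=-50; c'=1/8, d'=-25/4
row 2: denom=8−1·1/8=63/8; d'=(62−1·-25/4)/(63/8)=26/3
row 3: denom=8−3·8/21=48/7; d'=(-56−3·26/3)/(48/7)=-287/24
back: M3=-287/24
back: M2=26/3−8/21·-287/24=119/9
back: M1=-25/4−1/8·119/9=-569/72
M: M0=0, M1=-569/72, M2=119/9, M3=-287/24, M4=0
seg 0: a=3, c=M0/2=0, d=(M1−M0)/(6·3)=-569/1296, b=Δ0−h0·(2M0+M1)/6=617/144
seg 1: a=4, c=M1/2=-569/144, d=(M2−M1)/(6·1)=169/48, b=Δ1−h1·(2M1+M2)/6=-545/72
seg 2: a=-4, c=M2/2=119/18, d=(M3−M2)/(6·3)=-1813/1296, b=Δ2−h2·(2M2+M3)/6=-707/144
seg 3: a=3, c=M3/2=-287/48, d=(M4−M3)/(6·1)=287/144, b=Δ3−h3·(2M3+M4)/6=-217/72
t_q=11/2 → seg 2, τ=3/2; S=-4+-707/144·τ+119/18·τ²+-1813/1296·τ³=-155/128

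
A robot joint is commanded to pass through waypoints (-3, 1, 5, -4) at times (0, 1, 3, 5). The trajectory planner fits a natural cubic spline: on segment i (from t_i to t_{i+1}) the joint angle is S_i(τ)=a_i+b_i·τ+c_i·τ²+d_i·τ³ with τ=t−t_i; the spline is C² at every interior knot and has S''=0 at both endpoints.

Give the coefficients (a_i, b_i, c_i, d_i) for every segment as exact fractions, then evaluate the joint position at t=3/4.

  seg 0: a=-3 b=179/44 c=0 d=-3/44
  seg 1: a=1 b=85/22 c=-9/44 d=-4/11
  seg 2: a=5 b=-29/22 c=-105/44 d=35/88
S(3/4) = 63/2816

Δ: Δ0=4, Δ1=2, Δ2=-9/2
row 1: diag=6, rhs=-12; c'=1/3, d'=-2
row 2: denom=8−2·1/3=22/3; d'=(-39−2·-2)/(22/3)=-105/22
back: M2=-105/22
back: M1=-2−1/3·-105/22=-9/22
M: M0=0, M1=-9/22, M2=-105/22, M3=0
seg 0: a=-3, c=M0/2=0, d=(M1−M0)/(6·1)=-3/44, b=Δ0−h0·(2M0+M1)/6=179/44
seg 1: a=1, c=M1/2=-9/44, d=(M2−M1)/(6·2)=-4/11, b=Δ1−h1·(2M1+M2)/6=85/22
seg 2: a=5, c=M2/2=-105/44, d=(M3−M2)/(6·2)=35/88, b=Δ2−h2·(2M2+M3)/6=-29/22
t_q=3/4 → seg 0, τ=3/4; S=-3+179/44·τ+0·τ²+-3/44·τ³=63/2816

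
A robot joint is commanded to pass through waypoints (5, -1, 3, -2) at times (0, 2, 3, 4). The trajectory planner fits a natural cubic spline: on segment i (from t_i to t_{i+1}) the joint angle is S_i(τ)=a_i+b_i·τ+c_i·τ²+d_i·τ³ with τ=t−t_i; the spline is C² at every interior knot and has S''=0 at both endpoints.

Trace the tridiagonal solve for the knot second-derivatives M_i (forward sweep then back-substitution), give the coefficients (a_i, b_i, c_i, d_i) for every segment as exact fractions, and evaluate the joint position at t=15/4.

  seg 0: a=5 b=-143/23 c=0 d=37/46
  seg 1: a=-1 b=79/23 c=111/23 d=-98/23
  seg 2: a=3 b=7/23 c=-183/23 d=61/23
S(15/4) = -189/1472

Δ: Δ0=-3, Δ1=4, Δ2=-5
row 1: diag=6, rhs=42; c'=1/6, d'=7
row 2: denom=4−1·1/6=23/6; d'=(-54−1·7)/(23/6)=-366/23
back: M2=-366/23
back: M1=7−1/6·-366/23=222/23
M: M0=0, M1=222/23, M2=-366/23, M3=0
seg 0: a=5, c=M0/2=0, d=(M1−M0)/(6·2)=37/46, b=Δ0−h0·(2M0+M1)/6=-143/23
seg 1: a=-1, c=M1/2=111/23, d=(M2−M1)/(6·1)=-98/23, b=Δ1−h1·(2M1+M2)/6=79/23
seg 2: a=3, c=M2/2=-183/23, d=(M3−M2)/(6·1)=61/23, b=Δ2−h2·(2M2+M3)/6=7/23
t_q=15/4 → seg 2, τ=3/4; S=3+7/23·τ+-183/23·τ²+61/23·τ³=-189/1472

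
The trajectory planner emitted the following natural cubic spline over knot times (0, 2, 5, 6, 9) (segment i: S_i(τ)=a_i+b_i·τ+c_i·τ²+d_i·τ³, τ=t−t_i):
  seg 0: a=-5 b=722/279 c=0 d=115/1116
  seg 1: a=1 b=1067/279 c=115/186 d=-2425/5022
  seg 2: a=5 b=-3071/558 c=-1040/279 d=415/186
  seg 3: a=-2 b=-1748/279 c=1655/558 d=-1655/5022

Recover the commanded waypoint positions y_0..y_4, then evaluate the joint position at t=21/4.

y_0 = S_0(0) = a_0 = -5
y_1 = S_1(0) = a_1 = 1
y_2 = S_2(0) = a_2 = 5
y_3 = S_3(0) = a_3 = -2
y_4 = S_3(3) = -3
t_q=21/4 is in segment 2 (τ=1/4); S_2(τ)=40783/11904

y_0=-5 y_1=1 y_2=5 y_3=-2 y_4=-3
S(21/4) = 40783/11904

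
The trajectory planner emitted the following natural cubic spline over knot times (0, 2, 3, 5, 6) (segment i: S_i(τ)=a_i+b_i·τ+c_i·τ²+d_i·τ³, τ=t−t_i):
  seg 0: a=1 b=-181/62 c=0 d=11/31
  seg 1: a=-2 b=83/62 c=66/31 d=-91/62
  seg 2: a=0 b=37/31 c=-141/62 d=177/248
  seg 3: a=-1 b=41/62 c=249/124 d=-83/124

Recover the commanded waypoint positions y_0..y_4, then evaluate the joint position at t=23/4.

y_0 = S_0(0) = a_0 = 1
y_1 = S_1(0) = a_1 = -2
y_2 = S_2(0) = a_2 = 0
y_3 = S_3(0) = a_3 = -1
y_4 = S_3(1) = 1
t_q=23/4 is in segment 3 (τ=3/4); S_3(τ)=2723/7936

y_0=1 y_1=-2 y_2=0 y_3=-1 y_4=1
S(23/4) = 2723/7936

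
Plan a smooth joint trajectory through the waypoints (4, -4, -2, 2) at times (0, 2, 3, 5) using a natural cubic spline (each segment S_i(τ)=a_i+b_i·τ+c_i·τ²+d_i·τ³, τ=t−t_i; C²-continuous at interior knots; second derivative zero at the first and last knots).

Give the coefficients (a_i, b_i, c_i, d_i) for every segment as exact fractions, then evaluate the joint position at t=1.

  seg 0: a=4 b=-212/35 c=0 d=18/35
  seg 1: a=-4 b=4/35 c=108/35 d=-6/5
  seg 2: a=-2 b=94/35 c=-18/35 d=3/35
S(1) = -54/35

Δ: Δ0=-4, Δ1=2, Δ2=2
row 1: diag=6, rhs=36; c'=1/6, d'=6
row 2: denom=6−1·1/6=35/6; d'=(0−1·6)/(35/6)=-36/35
back: M2=-36/35
back: M1=6−1/6·-36/35=216/35
M: M0=0, M1=216/35, M2=-36/35, M3=0
seg 0: a=4, c=M0/2=0, d=(M1−M0)/(6·2)=18/35, b=Δ0−h0·(2M0+M1)/6=-212/35
seg 1: a=-4, c=M1/2=108/35, d=(M2−M1)/(6·1)=-6/5, b=Δ1−h1·(2M1+M2)/6=4/35
seg 2: a=-2, c=M2/2=-18/35, d=(M3−M2)/(6·2)=3/35, b=Δ2−h2·(2M2+M3)/6=94/35
t_q=1 → seg 0, τ=1; S=4+-212/35·τ+0·τ²+18/35·τ³=-54/35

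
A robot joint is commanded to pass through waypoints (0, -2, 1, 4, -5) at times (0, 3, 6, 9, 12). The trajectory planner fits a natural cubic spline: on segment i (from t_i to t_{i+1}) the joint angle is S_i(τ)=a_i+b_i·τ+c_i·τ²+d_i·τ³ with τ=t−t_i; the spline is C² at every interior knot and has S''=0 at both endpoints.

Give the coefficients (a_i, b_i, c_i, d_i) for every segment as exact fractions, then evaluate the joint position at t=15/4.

Δ: Δ0=-2/3, Δ1=1, Δ2=1, Δ3=-3
row 1: diag=12, rhs=10; c'=1/4, d'=5/6
row 2: denom=12−3·1/4=45/4; d'=(0−3·5/6)/(45/4)=-2/9
row 3: denom=12−3·4/15=56/5; d'=(-24−3·-2/9)/(56/5)=-25/12
back: M3=-25/12
back: M2=-2/9−4/15·-25/12=1/3
back: M1=5/6−1/4·1/3=3/4
M: M0=0, M1=3/4, M2=1/3, M3=-25/12, M4=0
seg 0: a=0, c=M0/2=0, d=(M1−M0)/(6·3)=1/24, b=Δ0−h0·(2M0+M1)/6=-25/24
seg 1: a=-2, c=M1/2=3/8, d=(M2−M1)/(6·3)=-5/216, b=Δ1−h1·(2M1+M2)/6=1/12
seg 2: a=1, c=M2/2=1/6, d=(M3−M2)/(6·3)=-29/216, b=Δ2−h2·(2M2+M3)/6=41/24
seg 3: a=4, c=M3/2=-25/24, d=(M4−M3)/(6·3)=25/216, b=Δ3−h3·(2M3+M4)/6=-11/12
t_q=15/4 → seg 1, τ=3/4; S=-2+1/12·τ+3/8·τ²+-5/216·τ³=-889/512

  seg 0: a=0 b=-25/24 c=0 d=1/24
  seg 1: a=-2 b=1/12 c=3/8 d=-5/216
  seg 2: a=1 b=41/24 c=1/6 d=-29/216
  seg 3: a=4 b=-11/12 c=-25/24 d=25/216
S(15/4) = -889/512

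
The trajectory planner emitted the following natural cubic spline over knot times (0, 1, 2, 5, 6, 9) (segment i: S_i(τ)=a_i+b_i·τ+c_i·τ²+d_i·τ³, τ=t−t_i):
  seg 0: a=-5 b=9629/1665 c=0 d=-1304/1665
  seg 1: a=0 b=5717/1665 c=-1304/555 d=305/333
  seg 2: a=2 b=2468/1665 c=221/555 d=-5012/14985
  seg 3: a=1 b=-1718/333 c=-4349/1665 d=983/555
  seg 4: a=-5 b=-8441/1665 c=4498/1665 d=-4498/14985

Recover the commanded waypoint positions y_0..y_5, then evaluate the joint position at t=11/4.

y_0=-5 y_1=0 y_2=2 y_3=1 y_4=-5 y_5=-4
S(11/4) = 591/185

y_0 = S_0(0) = a_0 = -5
y_1 = S_1(0) = a_1 = 0
y_2 = S_2(0) = a_2 = 2
y_3 = S_3(0) = a_3 = 1
y_4 = S_4(0) = a_4 = -5
y_5 = S_4(3) = -4
t_q=11/4 is in segment 2 (τ=3/4); S_2(τ)=591/185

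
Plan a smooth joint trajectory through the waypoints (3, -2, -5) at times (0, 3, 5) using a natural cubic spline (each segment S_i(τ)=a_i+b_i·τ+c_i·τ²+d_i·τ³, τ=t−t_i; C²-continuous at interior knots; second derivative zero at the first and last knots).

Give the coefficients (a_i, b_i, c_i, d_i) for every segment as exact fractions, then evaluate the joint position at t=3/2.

Δ: Δ0=-5/3, Δ1=-3/2
row 1: diag=10, rhs=1; c'=1/5, d'=1/10
back: M1=1/10
M: M0=0, M1=1/10, M2=0
seg 0: a=3, c=M0/2=0, d=(M1−M0)/(6·3)=1/180, b=Δ0−h0·(2M0+M1)/6=-103/60
seg 1: a=-2, c=M1/2=1/20, d=(M2−M1)/(6·2)=-1/120, b=Δ1−h1·(2M1+M2)/6=-47/30
t_q=3/2 → seg 0, τ=3/2; S=3+-103/60·τ+0·τ²+1/180·τ³=71/160

  seg 0: a=3 b=-103/60 c=0 d=1/180
  seg 1: a=-2 b=-47/30 c=1/20 d=-1/120
S(3/2) = 71/160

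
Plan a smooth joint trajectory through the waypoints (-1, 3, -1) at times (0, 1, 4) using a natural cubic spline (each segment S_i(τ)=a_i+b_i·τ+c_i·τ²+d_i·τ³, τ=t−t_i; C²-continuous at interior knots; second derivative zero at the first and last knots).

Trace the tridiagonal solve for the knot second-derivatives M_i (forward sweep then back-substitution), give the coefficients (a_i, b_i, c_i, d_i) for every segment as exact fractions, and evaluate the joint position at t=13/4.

Δ: Δ0=4, Δ1=-4/3
row 1: diag=8, rhs=-32; c'=3/8, d'=-4
back: M1=-4
M: M0=0, M1=-4, M2=0
seg 0: a=-1, c=M0/2=0, d=(M1−M0)/(6·1)=-2/3, b=Δ0−h0·(2M0+M1)/6=14/3
seg 1: a=3, c=M1/2=-2, d=(M2−M1)/(6·3)=2/9, b=Δ1−h1·(2M1+M2)/6=8/3
t_q=13/4 → seg 1, τ=9/4; S=3+8/3·τ+-2·τ²+2/9·τ³=45/32

  seg 0: a=-1 b=14/3 c=0 d=-2/3
  seg 1: a=3 b=8/3 c=-2 d=2/9
S(13/4) = 45/32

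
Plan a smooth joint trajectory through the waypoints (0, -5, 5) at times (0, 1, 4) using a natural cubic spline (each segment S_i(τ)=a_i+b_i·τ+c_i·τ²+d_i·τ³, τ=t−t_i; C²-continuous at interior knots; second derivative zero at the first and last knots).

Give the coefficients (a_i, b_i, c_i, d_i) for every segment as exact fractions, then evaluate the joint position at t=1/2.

  seg 0: a=0 b=-145/24 c=0 d=25/24
  seg 1: a=-5 b=-35/12 c=25/8 d=-25/72
S(1/2) = -185/64

Δ: Δ0=-5, Δ1=10/3
row 1: diag=8, rhs=50; c'=3/8, d'=25/4
back: M1=25/4
M: M0=0, M1=25/4, M2=0
seg 0: a=0, c=M0/2=0, d=(M1−M0)/(6·1)=25/24, b=Δ0−h0·(2M0+M1)/6=-145/24
seg 1: a=-5, c=M1/2=25/8, d=(M2−M1)/(6·3)=-25/72, b=Δ1−h1·(2M1+M2)/6=-35/12
t_q=1/2 → seg 0, τ=1/2; S=0+-145/24·τ+0·τ²+25/24·τ³=-185/64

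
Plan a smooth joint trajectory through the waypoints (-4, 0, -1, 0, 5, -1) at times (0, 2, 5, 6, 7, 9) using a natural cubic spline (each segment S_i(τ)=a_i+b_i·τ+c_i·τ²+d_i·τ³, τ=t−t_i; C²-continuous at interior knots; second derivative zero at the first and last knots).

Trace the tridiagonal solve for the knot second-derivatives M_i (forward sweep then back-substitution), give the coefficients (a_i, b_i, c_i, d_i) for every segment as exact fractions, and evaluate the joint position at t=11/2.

Δ: Δ0=2, Δ1=-1/3, Δ2=1, Δ3=5, Δ4=-3
row 1: diag=10, rhs=-14; c'=3/10, d'=-7/5
row 2: denom=8−3·3/10=71/10; d'=(8−3·-7/5)/(71/10)=122/71
row 3: denom=4−1·10/71=274/71; d'=(24−1·122/71)/(274/71)=791/137
row 4: denom=6−1·71/274=1573/274; d'=(-48−1·791/137)/(1573/274)=-14734/1573
back: M4=-14734/1573
back: M3=791/137−71/274·-14734/1573=12900/1573
back: M2=122/71−10/71·12900/1573=886/1573
back: M1=-7/5−3/10·886/1573=-2468/1573
M: M0=0, M1=-2468/1573, M2=886/1573, M3=12900/1573, M4=-14734/1573, M5=0
seg 0: a=-4, c=M0/2=0, d=(M1−M0)/(6·2)=-617/4719, b=Δ0−h0·(2M0+M1)/6=11906/4719
seg 1: a=0, c=M1/2=-1234/1573, d=(M2−M1)/(6·3)=43/363, b=Δ1−h1·(2M1+M2)/6=4502/4719
seg 2: a=-1, c=M2/2=443/1573, d=(M3−M2)/(6·1)=6007/4719, b=Δ2−h2·(2M2+M3)/6=-2617/4719
seg 3: a=0, c=M3/2=6450/1573, d=(M4−M3)/(6·1)=-13817/4719, b=Δ3−h3·(2M3+M4)/6=1642/429
seg 4: a=5, c=M4/2=-7367/1573, d=(M5−M4)/(6·2)=7367/9438, b=Δ4−h4·(2M4+M5)/6=15311/4719
t_q=11/2 → seg 2, τ=1/2; S=-1+-2617/4719·τ+443/1573·τ²+6007/4719·τ³=-13185/12584

  seg 0: a=-4 b=11906/4719 c=0 d=-617/4719
  seg 1: a=0 b=4502/4719 c=-1234/1573 d=43/363
  seg 2: a=-1 b=-2617/4719 c=443/1573 d=6007/4719
  seg 3: a=0 b=1642/429 c=6450/1573 d=-13817/4719
  seg 4: a=5 b=15311/4719 c=-7367/1573 d=7367/9438
S(11/2) = -13185/12584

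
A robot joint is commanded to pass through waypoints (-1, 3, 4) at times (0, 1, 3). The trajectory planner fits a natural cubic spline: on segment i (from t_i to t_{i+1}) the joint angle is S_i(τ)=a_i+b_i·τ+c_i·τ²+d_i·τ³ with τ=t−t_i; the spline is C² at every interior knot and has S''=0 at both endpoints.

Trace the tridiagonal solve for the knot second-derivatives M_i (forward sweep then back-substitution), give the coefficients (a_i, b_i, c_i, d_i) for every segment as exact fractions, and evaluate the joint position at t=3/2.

Δ: Δ0=4, Δ1=1/2
row 1: diag=6, rhs=-21; c'=1/3, d'=-7/2
back: M1=-7/2
M: M0=0, M1=-7/2, M2=0
seg 0: a=-1, c=M0/2=0, d=(M1−M0)/(6·1)=-7/12, b=Δ0−h0·(2M0+M1)/6=55/12
seg 1: a=3, c=M1/2=-7/4, d=(M2−M1)/(6·2)=7/24, b=Δ1−h1·(2M1+M2)/6=17/6
t_q=3/2 → seg 1, τ=1/2; S=3+17/6·τ+-7/4·τ²+7/24·τ³=257/64

  seg 0: a=-1 b=55/12 c=0 d=-7/12
  seg 1: a=3 b=17/6 c=-7/4 d=7/24
S(3/2) = 257/64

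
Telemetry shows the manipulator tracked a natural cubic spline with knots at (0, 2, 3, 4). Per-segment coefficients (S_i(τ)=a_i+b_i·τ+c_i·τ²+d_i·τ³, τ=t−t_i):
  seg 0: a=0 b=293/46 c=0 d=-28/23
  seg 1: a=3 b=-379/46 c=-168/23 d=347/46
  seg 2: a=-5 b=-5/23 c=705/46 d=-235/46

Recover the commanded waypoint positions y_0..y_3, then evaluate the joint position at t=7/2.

y_0=0 y_1=3 y_2=-5 y_3=5
S(7/2) = -705/368

y_0 = S_0(0) = a_0 = 0
y_1 = S_1(0) = a_1 = 3
y_2 = S_2(0) = a_2 = -5
y_3 = S_2(1) = 5
t_q=7/2 is in segment 2 (τ=1/2); S_2(τ)=-705/368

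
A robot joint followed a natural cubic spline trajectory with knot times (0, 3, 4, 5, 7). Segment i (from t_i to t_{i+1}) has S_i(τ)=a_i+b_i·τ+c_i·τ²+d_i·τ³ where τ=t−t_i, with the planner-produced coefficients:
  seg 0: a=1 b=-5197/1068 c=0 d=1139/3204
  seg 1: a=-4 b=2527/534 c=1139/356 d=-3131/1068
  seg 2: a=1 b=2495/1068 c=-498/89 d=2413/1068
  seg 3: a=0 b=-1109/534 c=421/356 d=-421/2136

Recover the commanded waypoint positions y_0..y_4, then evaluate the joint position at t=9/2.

y_0 = S_0(0) = a_0 = 1
y_1 = S_1(0) = a_1 = -4
y_2 = S_2(0) = a_2 = 1
y_3 = S_3(0) = a_3 = 0
y_4 = S_3(2) = -1
t_q=9/2 is in segment 2 (τ=1/2); S_2(τ)=2995/2848

y_0=1 y_1=-4 y_2=1 y_3=0 y_4=-1
S(9/2) = 2995/2848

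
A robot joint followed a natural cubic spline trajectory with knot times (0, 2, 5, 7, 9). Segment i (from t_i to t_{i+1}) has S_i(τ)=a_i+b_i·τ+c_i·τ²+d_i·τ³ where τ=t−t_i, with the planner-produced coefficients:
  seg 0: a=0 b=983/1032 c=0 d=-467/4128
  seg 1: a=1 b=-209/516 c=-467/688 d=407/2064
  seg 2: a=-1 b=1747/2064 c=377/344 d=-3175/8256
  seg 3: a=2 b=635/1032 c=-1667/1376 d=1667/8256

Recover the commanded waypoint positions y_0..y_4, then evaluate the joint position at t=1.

y_0 = S_0(0) = a_0 = 0
y_1 = S_1(0) = a_1 = 1
y_2 = S_2(0) = a_2 = -1
y_3 = S_3(0) = a_3 = 2
y_4 = S_3(2) = 0
t_q=1 is in segment 0 (τ=1); S_0(τ)=1155/1376

y_0=0 y_1=1 y_2=-1 y_3=2 y_4=0
S(1) = 1155/1376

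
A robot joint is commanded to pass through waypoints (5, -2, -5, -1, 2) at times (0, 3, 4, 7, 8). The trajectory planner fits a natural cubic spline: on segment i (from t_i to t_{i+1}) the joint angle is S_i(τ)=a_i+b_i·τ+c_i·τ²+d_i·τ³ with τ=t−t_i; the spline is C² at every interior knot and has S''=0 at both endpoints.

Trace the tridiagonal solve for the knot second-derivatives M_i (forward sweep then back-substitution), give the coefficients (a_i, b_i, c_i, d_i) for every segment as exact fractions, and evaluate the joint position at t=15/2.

Δ: Δ0=-7/3, Δ1=-3, Δ2=4/3, Δ3=3
row 1: diag=8, rhs=-4; c'=1/8, d'=-1/2
row 2: denom=8−1·1/8=63/8; d'=(26−1·-1/2)/(63/8)=212/63
row 3: denom=8−3·8/21=48/7; d'=(10−3·212/63)/(48/7)=-1/72
back: M3=-1/72
back: M2=212/63−8/21·-1/72=91/27
back: M1=-1/2−1/8·91/27=-199/216
M: M0=0, M1=-199/216, M2=91/27, M3=-1/72, M4=0
seg 0: a=5, c=M0/2=0, d=(M1−M0)/(6·3)=-199/3888, b=Δ0−h0·(2M0+M1)/6=-809/432
seg 1: a=-2, c=M1/2=-199/432, d=(M2−M1)/(6·1)=103/144, b=Δ1−h1·(2M1+M2)/6=-703/216
seg 2: a=-5, c=M2/2=91/54, d=(M3−M2)/(6·3)=-731/3888, b=Δ2−h2·(2M2+M3)/6=-877/432
seg 3: a=-1, c=M3/2=-1/144, d=(M4−M3)/(6·1)=1/432, b=Δ3−h3·(2M3+M4)/6=649/216
t_q=15/2 → seg 3, τ=1/2; S=-1+649/216·τ+-1/144·τ²+1/432·τ³=577/1152

  seg 0: a=5 b=-809/432 c=0 d=-199/3888
  seg 1: a=-2 b=-703/216 c=-199/432 d=103/144
  seg 2: a=-5 b=-877/432 c=91/54 d=-731/3888
  seg 3: a=-1 b=649/216 c=-1/144 d=1/432
S(15/2) = 577/1152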